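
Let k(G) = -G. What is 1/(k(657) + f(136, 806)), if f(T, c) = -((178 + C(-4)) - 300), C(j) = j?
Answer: -1/531 ≈ -0.0018832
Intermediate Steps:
f(T, c) = 126 (f(T, c) = -((178 - 4) - 300) = -(174 - 300) = -1*(-126) = 126)
1/(k(657) + f(136, 806)) = 1/(-1*657 + 126) = 1/(-657 + 126) = 1/(-531) = -1/531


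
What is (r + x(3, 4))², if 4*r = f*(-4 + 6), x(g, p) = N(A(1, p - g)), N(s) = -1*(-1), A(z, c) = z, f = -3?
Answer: ¼ ≈ 0.25000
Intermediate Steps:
N(s) = 1
x(g, p) = 1
r = -3/2 (r = (-3*(-4 + 6))/4 = (-3*2)/4 = (¼)*(-6) = -3/2 ≈ -1.5000)
(r + x(3, 4))² = (-3/2 + 1)² = (-½)² = ¼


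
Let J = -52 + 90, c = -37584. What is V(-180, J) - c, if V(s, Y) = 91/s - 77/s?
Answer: 3382553/90 ≈ 37584.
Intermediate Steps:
J = 38
V(s, Y) = 14/s
V(-180, J) - c = 14/(-180) - 1*(-37584) = 14*(-1/180) + 37584 = -7/90 + 37584 = 3382553/90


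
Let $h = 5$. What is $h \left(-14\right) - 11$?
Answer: $-81$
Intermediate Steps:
$h \left(-14\right) - 11 = 5 \left(-14\right) - 11 = -70 - 11 = -81$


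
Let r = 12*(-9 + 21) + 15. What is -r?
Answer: -159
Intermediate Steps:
r = 159 (r = 12*12 + 15 = 144 + 15 = 159)
-r = -1*159 = -159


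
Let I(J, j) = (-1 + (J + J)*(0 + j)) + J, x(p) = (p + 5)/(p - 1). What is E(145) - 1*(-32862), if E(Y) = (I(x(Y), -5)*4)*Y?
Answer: 53689/2 ≈ 26845.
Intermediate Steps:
x(p) = (5 + p)/(-1 + p)
I(J, j) = -1 + J + 2*J*j (I(J, j) = (-1 + (2*J)*j) + J = (-1 + 2*J*j) + J = -1 + J + 2*J*j)
E(Y) = Y*(-4 - 36*(5 + Y)/(-1 + Y)) (E(Y) = ((-1 + (5 + Y)/(-1 + Y) + 2*((5 + Y)/(-1 + Y))*(-5))*4)*Y = ((-1 + (5 + Y)/(-1 + Y) - 10*(5 + Y)/(-1 + Y))*4)*Y = ((-1 - 9*(5 + Y)/(-1 + Y))*4)*Y = (-4 - 36*(5 + Y)/(-1 + Y))*Y = Y*(-4 - 36*(5 + Y)/(-1 + Y)))
E(145) - 1*(-32862) = 8*145*(-22 - 5*145)/(-1 + 145) - 1*(-32862) = 8*145*(-22 - 725)/144 + 32862 = 8*145*(1/144)*(-747) + 32862 = -12035/2 + 32862 = 53689/2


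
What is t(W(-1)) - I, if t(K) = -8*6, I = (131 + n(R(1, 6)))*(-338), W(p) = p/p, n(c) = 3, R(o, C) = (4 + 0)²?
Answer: 45244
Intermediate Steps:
R(o, C) = 16 (R(o, C) = 4² = 16)
W(p) = 1
I = -45292 (I = (131 + 3)*(-338) = 134*(-338) = -45292)
t(K) = -48
t(W(-1)) - I = -48 - 1*(-45292) = -48 + 45292 = 45244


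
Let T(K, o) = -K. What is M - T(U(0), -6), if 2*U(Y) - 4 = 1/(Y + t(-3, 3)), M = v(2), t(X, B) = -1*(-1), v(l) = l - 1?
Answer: 7/2 ≈ 3.5000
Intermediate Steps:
v(l) = -1 + l
t(X, B) = 1
M = 1 (M = -1 + 2 = 1)
U(Y) = 2 + 1/(2*(1 + Y)) (U(Y) = 2 + 1/(2*(Y + 1)) = 2 + 1/(2*(1 + Y)))
M - T(U(0), -6) = 1 - (-1)*(5 + 4*0)/(2*(1 + 0)) = 1 - (-1)*(½)*(5 + 0)/1 = 1 - (-1)*(½)*1*5 = 1 - (-1)*5/2 = 1 - 1*(-5/2) = 1 + 5/2 = 7/2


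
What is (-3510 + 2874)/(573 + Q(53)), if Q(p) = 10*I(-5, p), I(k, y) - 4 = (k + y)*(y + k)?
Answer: -636/23653 ≈ -0.026889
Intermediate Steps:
I(k, y) = 4 + (k + y)² (I(k, y) = 4 + (k + y)*(y + k) = 4 + (k + y)*(k + y) = 4 + (k + y)²)
Q(p) = 40 + 10*(-5 + p)² (Q(p) = 10*(4 + (-5 + p)²) = 40 + 10*(-5 + p)²)
(-3510 + 2874)/(573 + Q(53)) = (-3510 + 2874)/(573 + (40 + 10*(-5 + 53)²)) = -636/(573 + (40 + 10*48²)) = -636/(573 + (40 + 10*2304)) = -636/(573 + (40 + 23040)) = -636/(573 + 23080) = -636/23653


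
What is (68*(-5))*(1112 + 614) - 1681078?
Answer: -2267918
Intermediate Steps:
(68*(-5))*(1112 + 614) - 1681078 = -340*1726 - 1681078 = -586840 - 1681078 = -2267918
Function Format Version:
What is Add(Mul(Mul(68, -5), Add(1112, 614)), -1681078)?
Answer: -2267918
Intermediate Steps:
Add(Mul(Mul(68, -5), Add(1112, 614)), -1681078) = Add(Mul(-340, 1726), -1681078) = Add(-586840, -1681078) = -2267918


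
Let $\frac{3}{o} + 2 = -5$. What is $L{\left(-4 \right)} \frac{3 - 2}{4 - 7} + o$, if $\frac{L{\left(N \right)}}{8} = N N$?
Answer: $- \frac{905}{21} \approx -43.095$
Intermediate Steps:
$L{\left(N \right)} = 8 N^{2}$ ($L{\left(N \right)} = 8 N N = 8 N^{2}$)
$o = - \frac{3}{7}$ ($o = \frac{3}{-2 - 5} = \frac{3}{-7} = 3 \left(- \frac{1}{7}\right) = - \frac{3}{7} \approx -0.42857$)
$L{\left(-4 \right)} \frac{3 - 2}{4 - 7} + o = 8 \left(-4\right)^{2} \frac{3 - 2}{4 - 7} - \frac{3}{7} = 8 \cdot 16 \cdot 1 \frac{1}{-3} - \frac{3}{7} = 128 \cdot 1 \left(- \frac{1}{3}\right) - \frac{3}{7} = 128 \left(- \frac{1}{3}\right) - \frac{3}{7} = - \frac{128}{3} - \frac{3}{7} = - \frac{905}{21}$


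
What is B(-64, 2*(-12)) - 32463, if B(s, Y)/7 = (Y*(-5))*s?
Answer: -86223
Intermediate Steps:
B(s, Y) = -35*Y*s (B(s, Y) = 7*((Y*(-5))*s) = 7*((-5*Y)*s) = 7*(-5*Y*s) = -35*Y*s)
B(-64, 2*(-12)) - 32463 = -35*2*(-12)*(-64) - 32463 = -35*(-24)*(-64) - 32463 = -53760 - 32463 = -86223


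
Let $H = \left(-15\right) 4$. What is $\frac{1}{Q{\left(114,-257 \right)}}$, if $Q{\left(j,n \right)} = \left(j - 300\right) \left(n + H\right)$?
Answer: $\frac{1}{58962} \approx 1.696 \cdot 10^{-5}$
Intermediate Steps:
$H = -60$
$Q{\left(j,n \right)} = \left(-300 + j\right) \left(-60 + n\right)$ ($Q{\left(j,n \right)} = \left(j - 300\right) \left(n - 60\right) = \left(-300 + j\right) \left(-60 + n\right)$)
$\frac{1}{Q{\left(114,-257 \right)}} = \frac{1}{18000 - -77100 - 6840 + 114 \left(-257\right)} = \frac{1}{18000 + 77100 - 6840 - 29298} = \frac{1}{58962}$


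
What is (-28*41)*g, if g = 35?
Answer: -40180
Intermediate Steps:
(-28*41)*g = -28*41*35 = -1148*35 = -40180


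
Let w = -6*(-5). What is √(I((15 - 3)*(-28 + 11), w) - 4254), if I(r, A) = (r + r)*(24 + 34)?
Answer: 3*I*√3102 ≈ 167.09*I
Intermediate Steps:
w = 30
I(r, A) = 116*r (I(r, A) = (2*r)*58 = 116*r)
√(I((15 - 3)*(-28 + 11), w) - 4254) = √(116*((15 - 3)*(-28 + 11)) - 4254) = √(116*(12*(-17)) - 4254) = √(116*(-204) - 4254) = √(-23664 - 4254) = √(-27918) = 3*I*√3102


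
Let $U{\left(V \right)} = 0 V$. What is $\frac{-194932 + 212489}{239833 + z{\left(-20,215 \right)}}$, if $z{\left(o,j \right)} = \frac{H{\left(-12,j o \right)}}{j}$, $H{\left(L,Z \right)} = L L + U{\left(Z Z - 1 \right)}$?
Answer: $\frac{3774755}{51564239} \approx 0.073205$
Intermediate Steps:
$U{\left(V \right)} = 0$
$H{\left(L,Z \right)} = L^{2}$ ($H{\left(L,Z \right)} = L L + 0 = L^{2} + 0 = L^{2}$)
$z{\left(o,j \right)} = \frac{144}{j}$ ($z{\left(o,j \right)} = \frac{\left(-12\right)^{2}}{j} = \frac{144}{j}$)
$\frac{-194932 + 212489}{239833 + z{\left(-20,215 \right)}} = \frac{-194932 + 212489}{239833 + \frac{144}{215}} = \frac{17557}{239833 + 144 \cdot \frac{1}{215}} = \frac{17557}{239833 + \frac{144}{215}} = \frac{17557}{\frac{51564239}{215}} = 17557 \cdot \frac{215}{51564239} = \frac{3774755}{51564239}$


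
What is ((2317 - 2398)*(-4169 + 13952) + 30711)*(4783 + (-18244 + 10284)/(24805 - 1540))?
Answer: -5650305222128/1551 ≈ -3.6430e+9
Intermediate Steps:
((2317 - 2398)*(-4169 + 13952) + 30711)*(4783 + (-18244 + 10284)/(24805 - 1540)) = (-81*9783 + 30711)*(4783 - 7960/23265) = (-792423 + 30711)*(4783 - 7960*1/23265) = -761712*(4783 - 1592/4653) = -761712*22253707/4653 = -5650305222128/1551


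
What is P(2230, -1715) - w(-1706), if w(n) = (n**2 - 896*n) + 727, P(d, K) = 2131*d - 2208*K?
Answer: 4099111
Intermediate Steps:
P(d, K) = -2208*K + 2131*d
w(n) = 727 + n**2 - 896*n
P(2230, -1715) - w(-1706) = (-2208*(-1715) + 2131*2230) - (727 + (-1706)**2 - 896*(-1706)) = (3786720 + 4752130) - (727 + 2910436 + 1528576) = 8538850 - 1*4439739 = 8538850 - 4439739 = 4099111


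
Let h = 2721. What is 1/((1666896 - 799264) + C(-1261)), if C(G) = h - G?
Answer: 1/871614 ≈ 1.1473e-6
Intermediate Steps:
C(G) = 2721 - G
1/((1666896 - 799264) + C(-1261)) = 1/((1666896 - 799264) + (2721 - 1*(-1261))) = 1/(867632 + (2721 + 1261)) = 1/(867632 + 3982) = 1/871614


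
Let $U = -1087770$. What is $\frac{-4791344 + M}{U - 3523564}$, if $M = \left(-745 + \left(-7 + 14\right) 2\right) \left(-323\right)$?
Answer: $\frac{4555231}{4611334} \approx 0.98783$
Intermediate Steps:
$M = 236113$ ($M = \left(-745 + 7 \cdot 2\right) \left(-323\right) = \left(-745 + 14\right) \left(-323\right) = \left(-731\right) \left(-323\right) = 236113$)
$\frac{-4791344 + M}{U - 3523564} = \frac{-4791344 + 236113}{-1087770 - 3523564} = - \frac{4555231}{-4611334} = \left(-4555231\right) \left(- \frac{1}{4611334}\right) = \frac{4555231}{4611334}$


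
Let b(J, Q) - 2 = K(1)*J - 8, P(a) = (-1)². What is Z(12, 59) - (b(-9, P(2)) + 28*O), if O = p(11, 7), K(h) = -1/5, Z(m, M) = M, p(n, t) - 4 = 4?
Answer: -804/5 ≈ -160.80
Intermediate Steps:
p(n, t) = 8 (p(n, t) = 4 + 4 = 8)
P(a) = 1
K(h) = -⅕ (K(h) = -1*⅕ = -⅕)
O = 8
b(J, Q) = -6 - J/5 (b(J, Q) = 2 + (-J/5 - 8) = 2 + (-8 - J/5) = -6 - J/5)
Z(12, 59) - (b(-9, P(2)) + 28*O) = 59 - ((-6 - ⅕*(-9)) + 28*8) = 59 - ((-6 + 9/5) + 224) = 59 - (-21/5 + 224) = 59 - 1*1099/5 = 59 - 1099/5 = -804/5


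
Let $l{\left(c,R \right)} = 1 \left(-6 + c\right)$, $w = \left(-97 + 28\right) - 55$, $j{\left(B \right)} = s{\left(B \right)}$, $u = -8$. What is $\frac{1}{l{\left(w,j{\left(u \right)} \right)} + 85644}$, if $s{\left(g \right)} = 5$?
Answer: $\frac{1}{85514} \approx 1.1694 \cdot 10^{-5}$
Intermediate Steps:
$j{\left(B \right)} = 5$
$w = -124$ ($w = -69 - 55 = -124$)
$l{\left(c,R \right)} = -6 + c$
$\frac{1}{l{\left(w,j{\left(u \right)} \right)} + 85644} = \frac{1}{\left(-6 - 124\right) + 85644} = \frac{1}{-130 + 85644} = \frac{1}{85514}$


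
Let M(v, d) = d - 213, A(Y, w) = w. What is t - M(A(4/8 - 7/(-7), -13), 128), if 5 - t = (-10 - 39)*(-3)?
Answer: -57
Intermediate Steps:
t = -142 (t = 5 - (-10 - 39)*(-3) = 5 - (-49)*(-3) = 5 - 1*147 = 5 - 147 = -142)
M(v, d) = -213 + d
t - M(A(4/8 - 7/(-7), -13), 128) = -142 - (-213 + 128) = -142 - 1*(-85) = -142 + 85 = -57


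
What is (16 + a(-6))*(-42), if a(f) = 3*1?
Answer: -798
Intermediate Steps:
a(f) = 3
(16 + a(-6))*(-42) = (16 + 3)*(-42) = 19*(-42) = -798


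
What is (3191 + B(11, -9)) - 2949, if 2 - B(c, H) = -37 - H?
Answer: 272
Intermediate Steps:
B(c, H) = 39 + H (B(c, H) = 2 - (-37 - H) = 2 + (37 + H) = 39 + H)
(3191 + B(11, -9)) - 2949 = (3191 + (39 - 9)) - 2949 = (3191 + 30) - 2949 = 3221 - 2949 = 272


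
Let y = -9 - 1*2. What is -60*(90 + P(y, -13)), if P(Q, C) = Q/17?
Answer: -91140/17 ≈ -5361.2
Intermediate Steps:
y = -11 (y = -9 - 2 = -11)
P(Q, C) = Q/17 (P(Q, C) = Q*(1/17) = Q/17)
-60*(90 + P(y, -13)) = -60*(90 + (1/17)*(-11)) = -60*(90 - 11/17) = -60*1519/17 = -91140/17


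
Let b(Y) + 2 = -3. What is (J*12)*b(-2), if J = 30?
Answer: -1800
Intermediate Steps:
b(Y) = -5 (b(Y) = -2 - 3 = -5)
(J*12)*b(-2) = (30*12)*(-5) = 360*(-5) = -1800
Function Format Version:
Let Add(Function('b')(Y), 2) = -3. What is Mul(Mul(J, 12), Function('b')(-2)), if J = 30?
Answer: -1800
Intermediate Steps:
Function('b')(Y) = -5 (Function('b')(Y) = Add(-2, -3) = -5)
Mul(Mul(J, 12), Function('b')(-2)) = Mul(Mul(30, 12), -5) = Mul(360, -5) = -1800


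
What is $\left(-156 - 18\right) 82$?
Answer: $-14268$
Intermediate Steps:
$\left(-156 - 18\right) 82 = \left(-174\right) 82 = -14268$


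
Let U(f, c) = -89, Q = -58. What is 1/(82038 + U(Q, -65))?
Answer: 1/81949 ≈ 1.2203e-5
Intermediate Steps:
1/(82038 + U(Q, -65)) = 1/(82038 - 89) = 1/81949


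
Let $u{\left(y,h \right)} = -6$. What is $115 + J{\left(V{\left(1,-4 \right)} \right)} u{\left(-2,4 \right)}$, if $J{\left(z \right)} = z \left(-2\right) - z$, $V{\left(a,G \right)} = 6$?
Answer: $223$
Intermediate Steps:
$J{\left(z \right)} = - 3 z$ ($J{\left(z \right)} = - 2 z - z = - 3 z$)
$115 + J{\left(V{\left(1,-4 \right)} \right)} u{\left(-2,4 \right)} = 115 + \left(-3\right) 6 \left(-6\right) = 115 - -108 = 115 + 108 = 223$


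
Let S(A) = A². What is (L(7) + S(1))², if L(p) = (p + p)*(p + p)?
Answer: 38809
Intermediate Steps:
L(p) = 4*p² (L(p) = (2*p)*(2*p) = 4*p²)
(L(7) + S(1))² = (4*7² + 1²)² = (4*49 + 1)² = (196 + 1)² = 197² = 38809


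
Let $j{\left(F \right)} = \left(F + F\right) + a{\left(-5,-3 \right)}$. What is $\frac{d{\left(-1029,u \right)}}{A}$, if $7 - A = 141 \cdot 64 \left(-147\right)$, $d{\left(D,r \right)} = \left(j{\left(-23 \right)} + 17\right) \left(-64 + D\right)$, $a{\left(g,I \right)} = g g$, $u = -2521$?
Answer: $\frac{4372}{1326535} \approx 0.0032958$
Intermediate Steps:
$a{\left(g,I \right)} = g^{2}$
$j{\left(F \right)} = 25 + 2 F$ ($j{\left(F \right)} = \left(F + F\right) + \left(-5\right)^{2} = 2 F + 25 = 25 + 2 F$)
$d{\left(D,r \right)} = 256 - 4 D$ ($d{\left(D,r \right)} = \left(\left(25 + 2 \left(-23\right)\right) + 17\right) \left(-64 + D\right) = \left(\left(25 - 46\right) + 17\right) \left(-64 + D\right) = \left(-21 + 17\right) \left(-64 + D\right) = - 4 \left(-64 + D\right) = 256 - 4 D$)
$A = 1326535$ ($A = 7 - 141 \cdot 64 \left(-147\right) = 7 - 9024 \left(-147\right) = 7 - -1326528 = 7 + 1326528 = 1326535$)
$\frac{d{\left(-1029,u \right)}}{A} = \frac{256 - -4116}{1326535} = \left(256 + 4116\right) \frac{1}{1326535} = 4372 \cdot \frac{1}{1326535} = \frac{4372}{1326535}$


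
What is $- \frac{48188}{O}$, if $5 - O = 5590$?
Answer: $\frac{48188}{5585} \approx 8.6281$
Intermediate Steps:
$O = -5585$ ($O = 5 - 5590 = -5585$)
$- \frac{48188}{O} = - \frac{48188}{-5585} = \left(-48188\right) \left(- \frac{1}{5585}\right) = \frac{48188}{5585}$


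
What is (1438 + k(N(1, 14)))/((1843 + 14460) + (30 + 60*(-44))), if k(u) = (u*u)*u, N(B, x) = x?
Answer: 4182/13693 ≈ 0.30541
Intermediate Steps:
k(u) = u**3 (k(u) = u**2*u = u**3)
(1438 + k(N(1, 14)))/((1843 + 14460) + (30 + 60*(-44))) = (1438 + 14**3)/((1843 + 14460) + (30 + 60*(-44))) = (1438 + 2744)/(16303 + (30 - 2640)) = 4182/(16303 - 2610) = 4182/13693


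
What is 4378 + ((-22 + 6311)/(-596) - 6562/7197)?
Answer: 18729872851/4289412 ≈ 4366.5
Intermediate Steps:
4378 + ((-22 + 6311)/(-596) - 6562/7197) = 4378 + (6289*(-1/596) - 6562*1/7197) = 4378 + (-6289/596 - 6562/7197) = 4378 - 49172885/4289412 = 18729872851/4289412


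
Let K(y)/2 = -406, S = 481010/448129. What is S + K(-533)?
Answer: -363399738/448129 ≈ -810.93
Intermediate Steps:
S = 481010/448129 (S = 481010*(1/448129) = 481010/448129 ≈ 1.0734)
K(y) = -812 (K(y) = 2*(-406) = -812)
S + K(-533) = 481010/448129 - 812 = -363399738/448129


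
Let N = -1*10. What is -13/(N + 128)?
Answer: -13/118 ≈ -0.11017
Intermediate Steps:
N = -10
-13/(N + 128) = -13/(-10 + 128) = -13/118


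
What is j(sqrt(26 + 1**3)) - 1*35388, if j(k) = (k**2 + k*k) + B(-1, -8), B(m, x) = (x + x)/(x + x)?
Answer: -35333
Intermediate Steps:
B(m, x) = 1 (B(m, x) = (2*x)/((2*x)) = (2*x)*(1/(2*x)) = 1)
j(k) = 1 + 2*k**2 (j(k) = (k**2 + k*k) + 1 = (k**2 + k**2) + 1 = 2*k**2 + 1 = 1 + 2*k**2)
j(sqrt(26 + 1**3)) - 1*35388 = (1 + 2*(sqrt(26 + 1**3))**2) - 1*35388 = (1 + 2*(sqrt(26 + 1))**2) - 35388 = (1 + 2*(sqrt(27))**2) - 35388 = (1 + 2*(3*sqrt(3))**2) - 35388 = (1 + 2*27) - 35388 = (1 + 54) - 35388 = 55 - 35388 = -35333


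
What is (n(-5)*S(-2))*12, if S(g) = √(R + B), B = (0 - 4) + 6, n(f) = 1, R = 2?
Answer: 24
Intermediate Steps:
B = 2 (B = -4 + 6 = 2)
S(g) = 2 (S(g) = √(2 + 2) = √4 = 2)
(n(-5)*S(-2))*12 = (1*2)*12 = 2*12 = 24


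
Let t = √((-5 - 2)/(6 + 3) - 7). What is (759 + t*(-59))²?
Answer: 4941059/9 - 29854*I*√70 ≈ 5.4901e+5 - 2.4978e+5*I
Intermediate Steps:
t = I*√70/3 (t = √(-7/9 - 7) = √(-70/9) = I*√70/3 ≈ 2.7889*I)
(759 + t*(-59))² = (759 + (I*√70/3)*(-59))² = (759 - 59*I*√70/3)²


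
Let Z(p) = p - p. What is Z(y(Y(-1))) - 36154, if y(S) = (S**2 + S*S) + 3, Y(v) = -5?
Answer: -36154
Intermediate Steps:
y(S) = 3 + 2*S**2 (y(S) = (S**2 + S**2) + 3 = 2*S**2 + 3 = 3 + 2*S**2)
Z(p) = 0
Z(y(Y(-1))) - 36154 = 0 - 36154 = -36154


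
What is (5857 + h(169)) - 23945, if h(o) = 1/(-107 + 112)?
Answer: -90439/5 ≈ -18088.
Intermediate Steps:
h(o) = 1/5
(5857 + h(169)) - 23945 = (5857 + 1/5) - 23945 = 29286/5 - 23945 = -90439/5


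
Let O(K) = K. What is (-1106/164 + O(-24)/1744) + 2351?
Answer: 10476419/4469 ≈ 2344.2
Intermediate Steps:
(-1106/164 + O(-24)/1744) + 2351 = (-1106/164 - 24/1744) + 2351 = (-1106*1/164 - 24*1/1744) + 2351 = (-553/82 - 3/218) + 2351 = -30200/4469 + 2351 = 10476419/4469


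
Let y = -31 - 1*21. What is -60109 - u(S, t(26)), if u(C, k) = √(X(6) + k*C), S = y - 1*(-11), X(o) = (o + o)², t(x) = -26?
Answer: -60109 - 11*√10 ≈ -60144.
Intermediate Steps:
y = -52 (y = -31 - 21 = -52)
X(o) = 4*o² (X(o) = (2*o)² = 4*o²)
S = -41 (S = -52 - 1*(-11) = -52 + 11 = -41)
u(C, k) = √(144 + C*k) (u(C, k) = √(4*6² + k*C) = √(4*36 + C*k) = √(144 + C*k))
-60109 - u(S, t(26)) = -60109 - √(144 - 41*(-26)) = -60109 - √(144 + 1066) = -60109 - √1210 = -60109 - 11*√10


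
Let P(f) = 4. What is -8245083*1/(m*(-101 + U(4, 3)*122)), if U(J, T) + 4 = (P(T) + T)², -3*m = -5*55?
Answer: -2248659/134725 ≈ -16.691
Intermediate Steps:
m = 275/3 (m = -(-5)*55/3 = -⅓*(-275) = 275/3 ≈ 91.667)
U(J, T) = -4 + (4 + T)²
-8245083*1/(m*(-101 + U(4, 3)*122)) = -8245083*3/(275*(-101 + (-4 + (4 + 3)²)*122)) = -8245083*3/(275*(-101 + (-4 + 7²)*122)) = -8245083*3/(275*(-101 + (-4 + 49)*122)) = -8245083*3/(275*(-101 + 45*122)) = -8245083*3/(275*(-101 + 5490)) = -8245083/(5389*(275/3)) = -8245083/1481975/3 = -8245083*3/1481975 = -2248659/134725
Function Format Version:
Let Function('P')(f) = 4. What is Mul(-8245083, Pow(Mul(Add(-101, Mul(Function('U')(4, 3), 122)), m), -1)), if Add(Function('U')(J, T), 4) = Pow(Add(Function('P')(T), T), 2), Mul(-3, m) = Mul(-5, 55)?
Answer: Rational(-2248659, 134725) ≈ -16.691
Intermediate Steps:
m = Rational(275, 3) (m = Mul(Rational(-1, 3), Mul(-5, 55)) = Mul(Rational(-1, 3), -275) = Rational(275, 3) ≈ 91.667)
Function('U')(J, T) = Add(-4, Pow(Add(4, T), 2))
Mul(-8245083, Pow(Mul(Add(-101, Mul(Function('U')(4, 3), 122)), m), -1)) = Mul(-8245083, Pow(Mul(Add(-101, Mul(Add(-4, Pow(Add(4, 3), 2)), 122)), Rational(275, 3)), -1)) = Mul(-8245083, Pow(Mul(Add(-101, Mul(Add(-4, Pow(7, 2)), 122)), Rational(275, 3)), -1)) = Mul(-8245083, Pow(Mul(Add(-101, Mul(Add(-4, 49), 122)), Rational(275, 3)), -1)) = Mul(-8245083, Pow(Mul(Add(-101, Mul(45, 122)), Rational(275, 3)), -1)) = Mul(-8245083, Pow(Mul(Add(-101, 5490), Rational(275, 3)), -1)) = Mul(-8245083, Pow(Mul(5389, Rational(275, 3)), -1)) = Mul(-8245083, Pow(Rational(1481975, 3), -1)) = Mul(-8245083, Rational(3, 1481975)) = Rational(-2248659, 134725)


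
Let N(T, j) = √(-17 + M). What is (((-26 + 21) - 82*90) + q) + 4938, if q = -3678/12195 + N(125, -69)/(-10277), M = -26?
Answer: -9948281/4065 - I*√43/10277 ≈ -2447.3 - 0.00063807*I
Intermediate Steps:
N(T, j) = I*√43 (N(T, j) = √(-17 - 26) = √(-43) = I*√43)
q = -1226/4065 - I*√43/10277 (q = -3678/12195 + (I*√43)/(-10277) = -3678*1/12195 + (I*√43)*(-1/10277) = -1226/4065 - I*√43/10277 ≈ -0.3016 - 0.00063807*I)
(((-26 + 21) - 82*90) + q) + 4938 = (((-26 + 21) - 82*90) + (-1226/4065 - I*√43/10277)) + 4938 = ((-5 - 7380) + (-1226/4065 - I*√43/10277)) + 4938 = (-7385 + (-1226/4065 - I*√43/10277)) + 4938 = (-30021251/4065 - I*√43/10277) + 4938 = -9948281/4065 - I*√43/10277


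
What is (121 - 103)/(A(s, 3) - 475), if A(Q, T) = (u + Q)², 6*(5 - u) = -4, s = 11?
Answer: -162/1775 ≈ -0.091268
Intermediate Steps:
u = 17/3 (u = 5 - ⅙*(-4) = 5 + ⅔ = 17/3 ≈ 5.6667)
A(Q, T) = (17/3 + Q)²
(121 - 103)/(A(s, 3) - 475) = (121 - 103)/((17 + 3*11)²/9 - 475) = 18/((17 + 33)²/9 - 475) = 18/((⅑)*50² - 475) = 18/((⅑)*2500 - 475) = 18/(2500/9 - 475) = 18/(-1775/9) = 18*(-9/1775) = -162/1775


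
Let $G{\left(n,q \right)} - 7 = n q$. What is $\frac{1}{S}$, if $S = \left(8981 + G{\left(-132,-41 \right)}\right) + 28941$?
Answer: $\frac{1}{43341} \approx 2.3073 \cdot 10^{-5}$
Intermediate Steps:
$G{\left(n,q \right)} = 7 + n q$
$S = 43341$ ($S = \left(8981 + \left(7 - -5412\right)\right) + 28941 = \left(8981 + \left(7 + 5412\right)\right) + 28941 = \left(8981 + 5419\right) + 28941 = 14400 + 28941 = 43341$)
$\frac{1}{S} = \frac{1}{43341}$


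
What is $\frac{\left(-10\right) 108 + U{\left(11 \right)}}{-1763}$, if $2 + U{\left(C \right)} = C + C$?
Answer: $\frac{1060}{1763} \approx 0.60125$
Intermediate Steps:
$U{\left(C \right)} = -2 + 2 C$ ($U{\left(C \right)} = -2 + \left(C + C\right) = -2 + 2 C$)
$\frac{\left(-10\right) 108 + U{\left(11 \right)}}{-1763} = \frac{\left(-10\right) 108 + \left(-2 + 2 \cdot 11\right)}{-1763} = \left(-1080 + \left(-2 + 22\right)\right) \left(- \frac{1}{1763}\right) = \left(-1080 + 20\right) \left(- \frac{1}{1763}\right) = \left(-1060\right) \left(- \frac{1}{1763}\right) = \frac{1060}{1763}$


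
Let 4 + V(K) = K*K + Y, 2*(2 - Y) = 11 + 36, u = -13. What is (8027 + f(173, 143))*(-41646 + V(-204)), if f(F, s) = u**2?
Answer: -454878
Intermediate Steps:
f(F, s) = 169 (f(F, s) = (-13)**2 = 169)
Y = -43/2 (Y = 2 - (11 + 36)/2 = 2 - 1/2*47 = 2 - 47/2 = -43/2 ≈ -21.500)
V(K) = -51/2 + K**2 (V(K) = -4 + (K*K - 43/2) = -4 + (K**2 - 43/2) = -4 + (-43/2 + K**2) = -51/2 + K**2)
(8027 + f(173, 143))*(-41646 + V(-204)) = (8027 + 169)*(-41646 + (-51/2 + (-204)**2)) = 8196*(-41646 + (-51/2 + 41616)) = 8196*(-41646 + 83181/2) = 8196*(-111/2) = -454878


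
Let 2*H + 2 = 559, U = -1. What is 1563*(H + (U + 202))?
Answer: 1498917/2 ≈ 7.4946e+5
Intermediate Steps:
H = 557/2 (H = -1 + (½)*559 = -1 + 559/2 = 557/2 ≈ 278.50)
1563*(H + (U + 202)) = 1563*(557/2 + (-1 + 202)) = 1563*(557/2 + 201) = 1563*(959/2) = 1498917/2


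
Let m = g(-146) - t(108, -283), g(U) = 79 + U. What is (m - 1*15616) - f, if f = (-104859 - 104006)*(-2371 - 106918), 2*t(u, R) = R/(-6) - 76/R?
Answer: -77519346501073/3396 ≈ -2.2827e+10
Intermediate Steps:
t(u, R) = -38/R - R/12 (t(u, R) = (R/(-6) - 76/R)/2 = (R*(-1/6) - 76/R)/2 = (-R/6 - 76/R)/2 = (-76/R - R/6)/2 = -38/R - R/12)
m = -308077/3396 (m = (79 - 146) - (-38/(-283) - 1/12*(-283)) = -67 - (-38*(-1/283) + 283/12) = -67 - (38/283 + 283/12) = -67 - 1*80545/3396 = -67 - 80545/3396 = -308077/3396 ≈ -90.718)
f = 22826646985 (f = -208865*(-109289) = 22826646985)
(m - 1*15616) - f = (-308077/3396 - 1*15616) - 1*22826646985 = (-308077/3396 - 15616) - 22826646985 = -53340013/3396 - 22826646985 = -77519346501073/3396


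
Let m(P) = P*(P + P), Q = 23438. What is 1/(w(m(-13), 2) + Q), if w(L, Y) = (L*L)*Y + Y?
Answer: 1/251928 ≈ 3.9694e-6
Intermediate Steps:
m(P) = 2*P² (m(P) = P*(2*P) = 2*P²)
w(L, Y) = Y + Y*L² (w(L, Y) = L²*Y + Y = Y*L² + Y = Y + Y*L²)
1/(w(m(-13), 2) + Q) = 1/(2*(1 + (2*(-13)²)²) + 23438) = 1/(2*(1 + (2*169)²) + 23438) = 1/(2*(1 + 338²) + 23438) = 1/(2*(1 + 114244) + 23438) = 1/(2*114245 + 23438) = 1/(228490 + 23438) = 1/251928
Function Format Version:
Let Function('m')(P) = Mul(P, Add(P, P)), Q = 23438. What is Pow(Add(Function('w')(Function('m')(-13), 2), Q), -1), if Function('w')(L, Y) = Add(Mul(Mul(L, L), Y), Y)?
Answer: Rational(1, 251928) ≈ 3.9694e-6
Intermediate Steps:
Function('m')(P) = Mul(2, Pow(P, 2)) (Function('m')(P) = Mul(P, Mul(2, P)) = Mul(2, Pow(P, 2)))
Function('w')(L, Y) = Add(Y, Mul(Y, Pow(L, 2))) (Function('w')(L, Y) = Add(Mul(Pow(L, 2), Y), Y) = Add(Mul(Y, Pow(L, 2)), Y) = Add(Y, Mul(Y, Pow(L, 2))))
Pow(Add(Function('w')(Function('m')(-13), 2), Q), -1) = Pow(Add(Mul(2, Add(1, Pow(Mul(2, Pow(-13, 2)), 2))), 23438), -1) = Pow(Add(Mul(2, Add(1, Pow(Mul(2, 169), 2))), 23438), -1) = Pow(Add(Mul(2, Add(1, Pow(338, 2))), 23438), -1) = Pow(Add(Mul(2, Add(1, 114244)), 23438), -1) = Pow(Add(Mul(2, 114245), 23438), -1) = Pow(Add(228490, 23438), -1) = Pow(251928, -1) = Rational(1, 251928)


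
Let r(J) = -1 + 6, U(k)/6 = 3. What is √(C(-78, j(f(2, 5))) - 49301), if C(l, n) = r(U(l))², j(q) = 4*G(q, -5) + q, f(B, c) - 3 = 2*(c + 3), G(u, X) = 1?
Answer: 2*I*√12319 ≈ 221.98*I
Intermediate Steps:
U(k) = 18 (U(k) = 6*3 = 18)
r(J) = 5
f(B, c) = 9 + 2*c (f(B, c) = 3 + 2*(c + 3) = 3 + 2*(3 + c) = 3 + (6 + 2*c) = 9 + 2*c)
j(q) = 4 + q (j(q) = 4*1 + q = 4 + q)
C(l, n) = 25 (C(l, n) = 5² = 25)
√(C(-78, j(f(2, 5))) - 49301) = √(25 - 49301) = √(-49276) = 2*I*√12319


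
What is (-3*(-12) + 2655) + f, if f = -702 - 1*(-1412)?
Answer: 3401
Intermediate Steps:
f = 710 (f = -702 + 1412 = 710)
(-3*(-12) + 2655) + f = (-3*(-12) + 2655) + 710 = (36 + 2655) + 710 = 2691 + 710 = 3401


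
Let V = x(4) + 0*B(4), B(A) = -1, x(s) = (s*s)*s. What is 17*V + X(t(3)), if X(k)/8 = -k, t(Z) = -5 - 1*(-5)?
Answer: 1088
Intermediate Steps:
x(s) = s³ (x(s) = s²*s = s³)
t(Z) = 0 (t(Z) = -5 + 5 = 0)
X(k) = -8*k (X(k) = 8*(-k) = -8*k)
V = 64 (V = 4³ + 0*(-1) = 64 + 0 = 64)
17*V + X(t(3)) = 17*64 - 8*0 = 1088 + 0 = 1088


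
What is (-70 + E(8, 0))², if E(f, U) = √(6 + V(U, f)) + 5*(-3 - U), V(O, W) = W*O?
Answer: (85 - √6)² ≈ 6814.6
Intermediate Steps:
V(O, W) = O*W
E(f, U) = -15 + √(6 + U*f) - 5*U (E(f, U) = √(6 + U*f) + 5*(-3 - U) = √(6 + U*f) + (-15 - 5*U) = -15 + √(6 + U*f) - 5*U)
(-70 + E(8, 0))² = (-70 + (-15 + √(6 + 0*8) - 5*0))² = (-70 + (-15 + √(6 + 0) + 0))² = (-70 + (-15 + √6 + 0))² = (-70 + (-15 + √6))² = (-85 + √6)²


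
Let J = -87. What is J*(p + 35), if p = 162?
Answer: -17139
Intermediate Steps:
J*(p + 35) = -87*(162 + 35) = -87*197 = -17139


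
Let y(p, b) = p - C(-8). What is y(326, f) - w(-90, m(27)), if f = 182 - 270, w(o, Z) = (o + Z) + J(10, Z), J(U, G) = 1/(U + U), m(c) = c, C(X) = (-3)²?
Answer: 7599/20 ≈ 379.95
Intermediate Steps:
C(X) = 9
J(U, G) = 1/(2*U)
w(o, Z) = 1/20 + Z + o (w(o, Z) = (o + Z) + (½)/10 = (Z + o) + (½)*(⅒) = (Z + o) + 1/20 = 1/20 + Z + o)
f = -88
y(p, b) = -9 + p (y(p, b) = p - 1*9 = p - 9 = -9 + p)
y(326, f) - w(-90, m(27)) = (-9 + 326) - (1/20 + 27 - 90) = 317 - 1*(-1259/20) = 317 + 1259/20 = 7599/20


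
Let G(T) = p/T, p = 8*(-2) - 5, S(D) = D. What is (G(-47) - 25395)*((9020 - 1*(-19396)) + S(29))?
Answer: -33950359080/47 ≈ -7.2235e+8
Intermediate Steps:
p = -21 (p = -16 - 5 = -21)
G(T) = -21/T
(G(-47) - 25395)*((9020 - 1*(-19396)) + S(29)) = (-21/(-47) - 25395)*((9020 - 1*(-19396)) + 29) = (-21*(-1/47) - 25395)*((9020 + 19396) + 29) = (21/47 - 25395)*(28416 + 29) = -1193544/47*28445 = -33950359080/47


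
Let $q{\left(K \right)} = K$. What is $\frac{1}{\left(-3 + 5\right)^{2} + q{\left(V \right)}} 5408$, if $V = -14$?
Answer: $- \frac{2704}{5} \approx -540.8$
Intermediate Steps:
$\frac{1}{\left(-3 + 5\right)^{2} + q{\left(V \right)}} 5408 = \frac{1}{\left(-3 + 5\right)^{2} - 14} \cdot 5408 = \frac{1}{2^{2} - 14} \cdot 5408 = \frac{1}{4 - 14} \cdot 5408 = \frac{1}{-10} \cdot 5408 = \left(- \frac{1}{10}\right) 5408 = - \frac{2704}{5}$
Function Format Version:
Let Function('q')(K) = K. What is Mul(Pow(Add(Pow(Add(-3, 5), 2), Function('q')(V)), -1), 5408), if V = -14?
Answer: Rational(-2704, 5) ≈ -540.80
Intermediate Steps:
Mul(Pow(Add(Pow(Add(-3, 5), 2), Function('q')(V)), -1), 5408) = Mul(Pow(Add(Pow(Add(-3, 5), 2), -14), -1), 5408) = Mul(Pow(Add(Pow(2, 2), -14), -1), 5408) = Mul(Pow(Add(4, -14), -1), 5408) = Mul(Pow(-10, -1), 5408) = Mul(Rational(-1, 10), 5408) = Rational(-2704, 5)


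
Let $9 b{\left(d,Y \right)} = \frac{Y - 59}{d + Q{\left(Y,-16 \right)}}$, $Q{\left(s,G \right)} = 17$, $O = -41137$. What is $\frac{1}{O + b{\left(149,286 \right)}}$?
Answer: $- \frac{1494}{61458451} \approx -2.4309 \cdot 10^{-5}$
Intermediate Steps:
$b{\left(d,Y \right)} = \frac{-59 + Y}{9 \left(17 + d\right)}$ ($b{\left(d,Y \right)} = \frac{\left(Y - 59\right) \frac{1}{d + 17}}{9} = \frac{\left(-59 + Y\right) \frac{1}{17 + d}}{9} = \frac{\frac{1}{17 + d} \left(-59 + Y\right)}{9} = \frac{-59 + Y}{9 \left(17 + d\right)}$)
$\frac{1}{O + b{\left(149,286 \right)}} = \frac{1}{-41137 + \frac{-59 + 286}{9 \left(17 + 149\right)}} = \frac{1}{-41137 + \frac{1}{9} \cdot \frac{1}{166} \cdot 227} = \frac{1}{-41137 + \frac{227}{1494}} = \frac{1}{- \frac{61458451}{1494}} = - \frac{1494}{61458451}$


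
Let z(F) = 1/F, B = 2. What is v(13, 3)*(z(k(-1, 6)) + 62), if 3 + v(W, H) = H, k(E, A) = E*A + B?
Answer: 0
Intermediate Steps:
k(E, A) = 2 + A*E (k(E, A) = E*A + 2 = A*E + 2 = 2 + A*E)
v(W, H) = -3 + H
v(13, 3)*(z(k(-1, 6)) + 62) = (-3 + 3)*(1/(2 + 6*(-1)) + 62) = 0*(1/(2 - 6) + 62) = 0*(1/(-4) + 62) = 0*(-1/4 + 62) = 0*(247/4) = 0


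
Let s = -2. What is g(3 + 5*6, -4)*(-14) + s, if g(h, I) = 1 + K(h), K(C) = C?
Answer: -478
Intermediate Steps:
g(h, I) = 1 + h
g(3 + 5*6, -4)*(-14) + s = (1 + (3 + 5*6))*(-14) - 2 = (1 + (3 + 30))*(-14) - 2 = (1 + 33)*(-14) - 2 = 34*(-14) - 2 = -476 - 2 = -478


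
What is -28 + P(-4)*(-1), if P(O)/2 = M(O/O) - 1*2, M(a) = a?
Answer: -26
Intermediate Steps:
P(O) = -2 (P(O) = 2*(O/O - 1*2) = 2*(1 - 2) = 2*(-1) = -2)
-28 + P(-4)*(-1) = -28 - 2*(-1) = -28 + 2 = -26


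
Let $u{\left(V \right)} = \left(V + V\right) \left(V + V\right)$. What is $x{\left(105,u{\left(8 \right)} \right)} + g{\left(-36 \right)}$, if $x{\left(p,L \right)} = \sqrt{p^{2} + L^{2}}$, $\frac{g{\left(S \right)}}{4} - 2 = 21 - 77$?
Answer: $-216 + \sqrt{76561} \approx 60.697$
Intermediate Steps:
$g{\left(S \right)} = -216$ ($g{\left(S \right)} = 8 + 4 \left(21 - 77\right) = 8 + 4 \left(-56\right) = 8 - 224 = -216$)
$u{\left(V \right)} = 4 V^{2}$ ($u{\left(V \right)} = 2 V 2 V = 4 V^{2}$)
$x{\left(p,L \right)} = \sqrt{L^{2} + p^{2}}$
$x{\left(105,u{\left(8 \right)} \right)} + g{\left(-36 \right)} = \sqrt{\left(4 \cdot 8^{2}\right)^{2} + 105^{2}} - 216 = \sqrt{\left(4 \cdot 64\right)^{2} + 11025} - 216 = \sqrt{256^{2} + 11025} - 216 = \sqrt{65536 + 11025} - 216 = \sqrt{76561} - 216 = -216 + \sqrt{76561}$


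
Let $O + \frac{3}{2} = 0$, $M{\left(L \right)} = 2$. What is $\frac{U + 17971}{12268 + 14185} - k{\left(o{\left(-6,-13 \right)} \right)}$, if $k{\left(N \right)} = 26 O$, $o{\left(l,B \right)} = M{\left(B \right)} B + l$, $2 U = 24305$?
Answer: $\frac{2123581}{52906} \approx 40.139$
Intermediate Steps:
$U = \frac{24305}{2}$ ($U = \frac{1}{2} \cdot 24305 = \frac{24305}{2} \approx 12153.0$)
$O = - \frac{3}{2}$ ($O = - \frac{3}{2} + 0 = - \frac{3}{2} \approx -1.5$)
$o{\left(l,B \right)} = l + 2 B$ ($o{\left(l,B \right)} = 2 B + l = l + 2 B$)
$k{\left(N \right)} = -39$ ($k{\left(N \right)} = 26 \left(- \frac{3}{2}\right) = -39$)
$\frac{U + 17971}{12268 + 14185} - k{\left(o{\left(-6,-13 \right)} \right)} = \frac{\frac{24305}{2} + 17971}{12268 + 14185} - -39 = \frac{60247}{2 \cdot 26453} + 39 = \frac{60247}{2} \cdot \frac{1}{26453} + 39 = \frac{60247}{52906} + 39 = \frac{2123581}{52906}$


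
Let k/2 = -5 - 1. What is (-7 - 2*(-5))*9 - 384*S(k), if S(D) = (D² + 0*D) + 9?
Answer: -58725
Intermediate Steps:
k = -12 (k = 2*(-5 - 1) = 2*(-6) = -12)
S(D) = 9 + D² (S(D) = (D² + 0) + 9 = D² + 9 = 9 + D²)
(-7 - 2*(-5))*9 - 384*S(k) = (-7 - 2*(-5))*9 - 384*(9 + (-12)²) = (-7 + 10)*9 - 384*(9 + 144) = 3*9 - 384*153 = 27 - 58752 = -58725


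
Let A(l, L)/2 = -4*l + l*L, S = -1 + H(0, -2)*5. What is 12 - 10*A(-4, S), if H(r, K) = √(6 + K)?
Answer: 412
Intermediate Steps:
S = 9 (S = -1 + √(6 - 2)*5 = -1 + √4*5 = -1 + 2*5 = -1 + 10 = 9)
A(l, L) = -8*l + 2*L*l (A(l, L) = 2*(-4*l + l*L) = 2*(-4*l + L*l) = -8*l + 2*L*l)
12 - 10*A(-4, S) = 12 - 20*(-4)*(-4 + 9) = 12 - 20*(-4)*5 = 12 - 10*(-40) = 12 + 400 = 412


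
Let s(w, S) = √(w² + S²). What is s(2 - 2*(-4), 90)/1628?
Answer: 5*√82/814 ≈ 0.055623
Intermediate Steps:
s(w, S) = √(S² + w²)
s(2 - 2*(-4), 90)/1628 = √(90² + (2 - 2*(-4))²)/1628 = √(8100 + (2 + 8)²)*(1/1628) = √(8100 + 10²)*(1/1628) = √(8100 + 100)*(1/1628) = √8200*(1/1628) = (10*√82)*(1/1628) = 5*√82/814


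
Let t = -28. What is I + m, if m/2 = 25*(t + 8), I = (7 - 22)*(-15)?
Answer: -775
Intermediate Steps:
I = 225 (I = -15*(-15) = 225)
m = -1000 (m = 2*(25*(-28 + 8)) = 2*(25*(-20)) = 2*(-500) = -1000)
I + m = 225 - 1000 = -775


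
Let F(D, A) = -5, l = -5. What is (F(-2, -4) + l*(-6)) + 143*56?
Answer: 8033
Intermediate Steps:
(F(-2, -4) + l*(-6)) + 143*56 = (-5 - 5*(-6)) + 143*56 = (-5 + 30) + 8008 = 25 + 8008 = 8033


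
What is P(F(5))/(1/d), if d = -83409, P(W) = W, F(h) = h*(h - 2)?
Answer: -1251135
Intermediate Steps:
F(h) = h*(-2 + h)
P(F(5))/(1/d) = (5*(-2 + 5))/(1/(-83409)) = (5*3)/(-1/83409) = 15*(-83409) = -1251135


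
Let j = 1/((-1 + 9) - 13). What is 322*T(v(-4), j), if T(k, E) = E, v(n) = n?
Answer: -322/5 ≈ -64.400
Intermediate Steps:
j = -⅕ (j = 1/(8 - 13) = 1/(-5) = -⅕ ≈ -0.20000)
322*T(v(-4), j) = 322*(-⅕) = -322/5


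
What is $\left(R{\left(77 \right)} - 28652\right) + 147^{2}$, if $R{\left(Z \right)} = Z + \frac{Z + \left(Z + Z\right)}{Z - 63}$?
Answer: $- \frac{13899}{2} \approx -6949.5$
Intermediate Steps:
$R{\left(Z \right)} = Z + \frac{3 Z}{-63 + Z}$ ($R{\left(Z \right)} = Z + \frac{Z + 2 Z}{-63 + Z} = Z + \frac{3 Z}{-63 + Z}$)
$\left(R{\left(77 \right)} - 28652\right) + 147^{2} = \left(\frac{77 \left(-60 + 77\right)}{-63 + 77} - 28652\right) + 147^{2} = \left(77 \cdot \frac{1}{14} \cdot 17 - 28652\right) + 21609 = \left(\frac{187}{2} - 28652\right) + 21609 = - \frac{57117}{2} + 21609 = - \frac{13899}{2}$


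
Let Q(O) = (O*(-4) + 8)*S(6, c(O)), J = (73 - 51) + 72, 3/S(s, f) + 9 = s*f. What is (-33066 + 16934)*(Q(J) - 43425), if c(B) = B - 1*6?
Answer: 121197989876/173 ≈ 7.0057e+8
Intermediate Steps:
c(B) = -6 + B (c(B) = B - 6 = -6 + B)
S(s, f) = 3/(-9 + f*s) (S(s, f) = 3/(-9 + s*f) = 3/(-9 + f*s))
J = 94 (J = 22 + 72 = 94)
Q(O) = 3*(8 - 4*O)/(-45 + 6*O) (Q(O) = (O*(-4) + 8)*(3/(-9 + (-6 + O)*6)) = (-4*O + 8)*(3/(-9 + (-36 + 6*O))) = (8 - 4*O)*(3/(-45 + 6*O)) = 3*(8 - 4*O)/(-45 + 6*O))
(-33066 + 16934)*(Q(J) - 43425) = (-33066 + 16934)*(4*(2 - 1*94)/(-15 + 2*94) - 43425) = -16132*(4*(2 - 94)/(-15 + 188) - 43425) = -16132*(4*(-92)/173 - 43425) = -16132*(4*(1/173)*(-92) - 43425) = -16132*(-368/173 - 43425) = -16132*(-7512893/173) = 121197989876/173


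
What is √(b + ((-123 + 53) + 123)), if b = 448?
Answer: √501 ≈ 22.383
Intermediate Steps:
√(b + ((-123 + 53) + 123)) = √(448 + ((-123 + 53) + 123)) = √(448 + (-70 + 123)) = √(448 + 53) = √501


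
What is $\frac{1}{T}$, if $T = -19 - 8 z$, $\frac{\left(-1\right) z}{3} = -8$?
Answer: $- \frac{1}{211} \approx -0.0047393$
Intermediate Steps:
$z = 24$ ($z = \left(-3\right) \left(-8\right) = 24$)
$T = -211$ ($T = -19 - 192 = -211$)
$\frac{1}{T} = \frac{1}{-211} = - \frac{1}{211}$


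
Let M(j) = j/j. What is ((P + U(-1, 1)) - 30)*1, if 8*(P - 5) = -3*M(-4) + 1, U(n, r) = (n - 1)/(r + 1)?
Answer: -105/4 ≈ -26.250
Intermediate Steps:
M(j) = 1
U(n, r) = (-1 + n)/(1 + r)
P = 19/4 (P = 5 + (-3*1 + 1)/8 = 5 + (-3 + 1)/8 = 5 + (⅛)*(-2) = 5 - ¼ = 19/4 ≈ 4.7500)
((P + U(-1, 1)) - 30)*1 = ((19/4 + (-1 - 1)/(1 + 1)) - 30)*1 = ((19/4 - 2/2) - 30)*1 = ((19/4 + (½)*(-2)) - 30)*1 = ((19/4 - 1) - 30)*1 = (15/4 - 30)*1 = -105/4*1 = -105/4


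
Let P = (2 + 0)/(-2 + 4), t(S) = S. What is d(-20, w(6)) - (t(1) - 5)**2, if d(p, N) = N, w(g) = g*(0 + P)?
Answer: -10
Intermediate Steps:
P = 1 (P = 2/2 = 2*(1/2) = 1)
w(g) = g (w(g) = g*(0 + 1) = g*1 = g)
d(-20, w(6)) - (t(1) - 5)**2 = 6 - (1 - 5)**2 = 6 - 1*(-4)**2 = 6 - 1*16 = 6 - 16 = -10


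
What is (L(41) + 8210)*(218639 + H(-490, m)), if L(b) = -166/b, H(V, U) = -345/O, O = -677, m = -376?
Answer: 49800086940912/27757 ≈ 1.7941e+9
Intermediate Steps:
H(V, U) = 345/677 (H(V, U) = -345/(-677) = -345*(-1/677) = 345/677)
(L(41) + 8210)*(218639 + H(-490, m)) = (-166/41 + 8210)*(218639 + 345/677) = (-166*1/41 + 8210)*(148018948/677) = (-166/41 + 8210)*(148018948/677) = (336444/41)*(148018948/677) = 49800086940912/27757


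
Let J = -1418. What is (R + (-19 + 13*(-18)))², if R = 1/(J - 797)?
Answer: 314043676816/4906225 ≈ 64009.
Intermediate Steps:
R = -1/2215 (R = 1/(-1418 - 797) = 1/(-2215) = -1/2215 ≈ -0.00045147)
(R + (-19 + 13*(-18)))² = (-1/2215 + (-19 + 13*(-18)))² = (-1/2215 + (-19 - 234))² = (-1/2215 - 253)² = (-560396/2215)² = 314043676816/4906225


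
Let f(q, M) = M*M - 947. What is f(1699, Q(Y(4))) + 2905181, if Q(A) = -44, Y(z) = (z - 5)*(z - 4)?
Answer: 2906170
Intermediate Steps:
Y(z) = (-5 + z)*(-4 + z)
f(q, M) = -947 + M**2 (f(q, M) = M**2 - 947 = -947 + M**2)
f(1699, Q(Y(4))) + 2905181 = (-947 + (-44)**2) + 2905181 = (-947 + 1936) + 2905181 = 989 + 2905181 = 2906170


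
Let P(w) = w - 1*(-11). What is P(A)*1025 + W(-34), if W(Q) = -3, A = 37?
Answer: 49197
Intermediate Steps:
P(w) = 11 + w (P(w) = w + 11 = 11 + w)
P(A)*1025 + W(-34) = (11 + 37)*1025 - 3 = 48*1025 - 3 = 49200 - 3 = 49197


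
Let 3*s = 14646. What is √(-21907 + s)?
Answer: 5*I*√681 ≈ 130.48*I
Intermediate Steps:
s = 4882 (s = (⅓)*14646 = 4882)
√(-21907 + s) = √(-21907 + 4882) = √(-17025) = 5*I*√681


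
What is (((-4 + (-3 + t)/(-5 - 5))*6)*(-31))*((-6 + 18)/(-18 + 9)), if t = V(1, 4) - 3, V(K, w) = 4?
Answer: -4712/5 ≈ -942.40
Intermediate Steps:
t = 1 (t = 4 - 3 = 1)
(((-4 + (-3 + t)/(-5 - 5))*6)*(-31))*((-6 + 18)/(-18 + 9)) = (((-4 + (-3 + 1)/(-5 - 5))*6)*(-31))*((-6 + 18)/(-18 + 9)) = (((-4 - 2/(-10))*6)*(-31))*(12/(-9)) = (((-4 - 2*(-⅒))*6)*(-31))*(12*(-⅑)) = (((-4 + ⅕)*6)*(-31))*(-4/3) = (-19/5*6*(-31))*(-4/3) = -114/5*(-31)*(-4/3) = (3534/5)*(-4/3) = -4712/5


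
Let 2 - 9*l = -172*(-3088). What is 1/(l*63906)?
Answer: -3/11314216468 ≈ -2.6515e-10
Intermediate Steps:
l = -531134/9 (l = 2/9 - (-172)*(-3088)/9 = 2/9 - ⅑*531136 = 2/9 - 531136/9 = -531134/9 ≈ -59015.)
1/(l*63906) = 1/(-531134/9*63906) = -9/531134*1/63906 = -3/11314216468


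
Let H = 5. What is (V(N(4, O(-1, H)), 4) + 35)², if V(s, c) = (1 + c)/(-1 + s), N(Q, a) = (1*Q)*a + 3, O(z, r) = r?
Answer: 600625/484 ≈ 1241.0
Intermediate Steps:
N(Q, a) = 3 + Q*a (N(Q, a) = Q*a + 3 = 3 + Q*a)
V(s, c) = (1 + c)/(-1 + s)
(V(N(4, O(-1, H)), 4) + 35)² = ((1 + 4)/(-1 + (3 + 4*5)) + 35)² = (5/(-1 + (3 + 20)) + 35)² = (5/(-1 + 23) + 35)² = (5/22 + 35)² = (775/22)² = 600625/484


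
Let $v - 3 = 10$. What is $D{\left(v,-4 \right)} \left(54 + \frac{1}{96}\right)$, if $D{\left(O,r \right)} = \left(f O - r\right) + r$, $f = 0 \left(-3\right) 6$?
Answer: $0$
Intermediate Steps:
$f = 0$ ($f = 0 \cdot 6 = 0$)
$v = 13$ ($v = 3 + 10 = 13$)
$D{\left(O,r \right)} = 0$ ($D{\left(O,r \right)} = \left(0 O - r\right) + r = \left(0 - r\right) + r = - r + r = 0$)
$D{\left(v,-4 \right)} \left(54 + \frac{1}{96}\right) = 0 \left(54 + \frac{1}{96}\right) = 0 \cdot \frac{5185}{96} = 0$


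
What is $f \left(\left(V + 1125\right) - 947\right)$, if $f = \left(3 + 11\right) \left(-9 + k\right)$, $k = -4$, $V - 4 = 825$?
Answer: $-183274$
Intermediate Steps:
$V = 829$ ($V = 4 + 825 = 829$)
$f = -182$ ($f = \left(3 + 11\right) \left(-9 - 4\right) = 14 \left(-13\right) = -182$)
$f \left(\left(V + 1125\right) - 947\right) = - 182 \left(\left(829 + 1125\right) - 947\right) = - 182 \left(1954 - 947\right) = \left(-182\right) 1007 = -183274$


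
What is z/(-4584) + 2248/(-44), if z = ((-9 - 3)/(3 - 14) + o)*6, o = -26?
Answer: -214547/4202 ≈ -51.058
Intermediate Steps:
z = -1644/11 (z = ((-9 - 3)/(3 - 14) - 26)*6 = (-12/(-11) - 26)*6 = (-12*(-1/11) - 26)*6 = (12/11 - 26)*6 = -274/11*6 = -1644/11 ≈ -149.45)
z/(-4584) + 2248/(-44) = -1644/11/(-4584) + 2248/(-44) = -1644/11*(-1/4584) + 2248*(-1/44) = 137/4202 - 562/11 = -214547/4202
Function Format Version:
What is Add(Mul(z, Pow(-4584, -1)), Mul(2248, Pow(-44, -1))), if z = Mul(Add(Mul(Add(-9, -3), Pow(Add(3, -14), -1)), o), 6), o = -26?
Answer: Rational(-214547, 4202) ≈ -51.058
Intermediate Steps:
z = Rational(-1644, 11) (z = Mul(Add(Mul(Add(-9, -3), Pow(Add(3, -14), -1)), -26), 6) = Mul(Add(Mul(-12, Pow(-11, -1)), -26), 6) = Mul(Add(Mul(-12, Rational(-1, 11)), -26), 6) = Mul(Add(Rational(12, 11), -26), 6) = Mul(Rational(-274, 11), 6) = Rational(-1644, 11) ≈ -149.45)
Add(Mul(z, Pow(-4584, -1)), Mul(2248, Pow(-44, -1))) = Add(Mul(Rational(-1644, 11), Pow(-4584, -1)), Mul(2248, Pow(-44, -1))) = Add(Mul(Rational(-1644, 11), Rational(-1, 4584)), Mul(2248, Rational(-1, 44))) = Add(Rational(137, 4202), Rational(-562, 11)) = Rational(-214547, 4202)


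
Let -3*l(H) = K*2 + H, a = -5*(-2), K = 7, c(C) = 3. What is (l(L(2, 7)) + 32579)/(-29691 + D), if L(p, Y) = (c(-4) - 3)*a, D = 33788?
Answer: 97723/12291 ≈ 7.9508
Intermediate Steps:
a = 10
L(p, Y) = 0 (L(p, Y) = (3 - 3)*10 = 0*10 = 0)
l(H) = -14/3 - H/3 (l(H) = -(7*2 + H)/3 = -(14 + H)/3 = -14/3 - H/3)
(l(L(2, 7)) + 32579)/(-29691 + D) = ((-14/3 - ⅓*0) + 32579)/(-29691 + 33788) = ((-14/3 + 0) + 32579)/4097 = (-14/3 + 32579)*(1/4097) = (97723/3)*(1/4097) = 97723/12291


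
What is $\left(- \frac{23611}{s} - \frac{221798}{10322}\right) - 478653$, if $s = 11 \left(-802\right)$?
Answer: $- \frac{21794091283933}{45530342} \approx -4.7867 \cdot 10^{5}$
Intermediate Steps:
$s = -8822$
$\left(- \frac{23611}{s} - \frac{221798}{10322}\right) - 478653 = \left(- \frac{23611}{-8822} - \frac{221798}{10322}\right) - 478653 = \left(\left(-23611\right) \left(- \frac{1}{8822}\right) - \frac{110899}{5161}\right) - 478653 = \left(\frac{23611}{8822} - \frac{110899}{5161}\right) - 478653 = - \frac{856494607}{45530342} - 478653 = - \frac{21794091283933}{45530342}$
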